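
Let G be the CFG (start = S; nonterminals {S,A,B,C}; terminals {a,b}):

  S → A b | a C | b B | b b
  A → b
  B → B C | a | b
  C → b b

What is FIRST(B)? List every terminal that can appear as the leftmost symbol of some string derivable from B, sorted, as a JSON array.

FIRST iteration:
[1]
  A via A→b: +{b}
  B via B→a: +{a}
  B via B→b: +{b}
  C via C→b b: +{b}
  S via S→A b: +{b}
  S via S→a C: +{a}
  FIRST[S]={a,b}  FIRST[A]={b}  FIRST[B]={a,b}  FIRST[C]={b}
[2] (no change)
  FIRST[S]={a,b}  FIRST[A]={b}  FIRST[B]={a,b}  FIRST[C]={b}

FIRST(B) = ["a", "b"]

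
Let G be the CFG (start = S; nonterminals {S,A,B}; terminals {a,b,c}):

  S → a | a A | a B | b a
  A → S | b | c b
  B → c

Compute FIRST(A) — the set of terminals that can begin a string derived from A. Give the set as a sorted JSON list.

FIRST iteration:
iter 1:
  A via A→b: +{b}
  A via A→c b: +{c}
  B via B→c: +{c}
  S via S→a: +{a}
  S via S→b a: +{b}
  S: {a,b}  A: {b,c}  B: {c}
iter 2:
  A via A→S: +{a}
  S: {a,b}  A: {a,b,c}  B: {c}
iter 3: — fixpoint
  S: {a,b}  A: {a,b,c}  B: {c}

FIRST(A) = ["a", "b", "c"]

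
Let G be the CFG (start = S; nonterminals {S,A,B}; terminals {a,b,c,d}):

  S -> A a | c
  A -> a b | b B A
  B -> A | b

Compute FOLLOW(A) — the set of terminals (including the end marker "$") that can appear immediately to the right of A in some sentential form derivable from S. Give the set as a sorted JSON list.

Compute FIRST by fixpoint:
pass 1:
  A via A→a b: +{a}
  A via A→b B A: +{b}
  B via B→A: +{a,b}
  S via S→A a: +{a,b}
  S via S→c: +{c}
  S: {a,b,c}  A: {a,b}  B: {a,b}
pass 2: (no change)
  S: {a,b,c}  A: {a,b}  B: {a,b}

Compute FOLLOW by fixpoint:
seed FOLLOW(S) with $
[1]
  A→b B A: FOLLOW(B) ⊇ FIRST(A) = {a,b}; new: +{a,b}
  B→A: FOLLOW(A) ⊇ FOLLOW(B) ⊇ {a,b}; new: +{a,b}
  FOLLOW(S)={$}  FOLLOW(A)={a,b}  FOLLOW(B)={a,b}
[2] (no change)
  FOLLOW(S)={$}  FOLLOW(A)={a,b}  FOLLOW(B)={a,b}

FOLLOW(A) = ["a", "b"]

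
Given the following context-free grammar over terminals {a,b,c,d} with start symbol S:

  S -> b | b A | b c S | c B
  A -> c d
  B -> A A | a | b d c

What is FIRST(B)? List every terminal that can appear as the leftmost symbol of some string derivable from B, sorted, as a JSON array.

FIRST sets, iterate to fixpoint:
round 1:
  A via A→c d: +{c}
  B via B→A A: +{c}
  B via B→a: +{a}
  B via B→b d c: +{b}
  S via S→b: +{b}
  S via S→c B: +{c}
  FIRST[S]={b,c}  FIRST[A]={c}  FIRST[B]={a,b,c}
round 2: (stable)
  FIRST[S]={b,c}  FIRST[A]={c}  FIRST[B]={a,b,c}

FIRST(B) = ["a", "b", "c"]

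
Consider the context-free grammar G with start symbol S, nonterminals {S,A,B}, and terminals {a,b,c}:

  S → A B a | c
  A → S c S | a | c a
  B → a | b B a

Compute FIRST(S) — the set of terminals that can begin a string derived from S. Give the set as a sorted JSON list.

FIRST sets, iterate to fixpoint:
round 1:
  A via A→a: +{a}
  A via A→c a: +{c}
  B via B→a: +{a}
  B via B→b B a: +{b}
  S via S→A B a: +{a,c}
  S: {a,c}  A: {a,c}  B: {a,b}
round 2: (no change)
  S: {a,c}  A: {a,c}  B: {a,b}

FIRST(S) = ["a", "c"]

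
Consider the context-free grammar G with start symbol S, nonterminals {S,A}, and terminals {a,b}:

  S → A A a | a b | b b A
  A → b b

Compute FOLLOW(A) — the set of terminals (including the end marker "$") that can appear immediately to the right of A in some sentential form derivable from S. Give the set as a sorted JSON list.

FIRST iteration:
iter 1:
  A via A→b b: +{b}
  S via S→A A a: +{b}
  S via S→a b: +{a}
  S: {a,b}  A: {b}
iter 2: (stable)
  S: {a,b}  A: {b}

FOLLOW iteration:
initialize: $ ∈ FOLLOW(S)
round 1:
  S→A A a: FOLLOW(A) ⊇ FIRST(A) = {b}; new: +{b}
  S→A A a: FOLLOW(A) ⊇ FIRST(a) = {a}; new: +{a}
  S→b b A: FOLLOW(A) ⊇ FOLLOW(S) ⊇ {$}; new: +{$}
  FOLLOW[S]={$}  FOLLOW[A]={$,a,b}
round 2: — fixpoint
  FOLLOW[S]={$}  FOLLOW[A]={$,a,b}

FOLLOW(A) = ["$", "a", "b"]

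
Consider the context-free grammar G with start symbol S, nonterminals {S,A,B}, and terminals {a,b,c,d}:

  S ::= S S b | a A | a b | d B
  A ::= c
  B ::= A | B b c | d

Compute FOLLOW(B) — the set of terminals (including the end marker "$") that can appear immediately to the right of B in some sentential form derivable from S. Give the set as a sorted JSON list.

FIRST iteration:
pass 1:
  A via A→c: +{c}
  B via B→A: +{c}
  B via B→d: +{d}
  S via S→a A: +{a}
  S via S→d B: +{d}
  FIRST(S)={a,d}  FIRST(A)={c}  FIRST(B)={c,d}
pass 2: (stable)
  FIRST(S)={a,d}  FIRST(A)={c}  FIRST(B)={c,d}

Compute FOLLOW by fixpoint:
FOLLOW(S) := {$}
[1]
  B→B b c: FOLLOW(B) ⊇ FIRST(b) = {b}; new: +{b}
  S→S S b: FOLLOW(S) ⊇ FIRST(S) = {a,d}; new: +{a,d}
  S→S S b: FOLLOW(S) ⊇ FIRST(b) = {b}; new: +{b}
  S→a A: FOLLOW(A) ⊇ FOLLOW(S) ⊇ {$,a,b,d}; new: +{$,a,b,d}
  S→d B: FOLLOW(B) ⊇ FOLLOW(S) ⊇ {$,a,b,d}; new: +{$,a,d}
  S: {$,a,b,d}  A: {$,a,b,d}  B: {$,a,b,d}
[2] (no change)
  S: {$,a,b,d}  A: {$,a,b,d}  B: {$,a,b,d}

FOLLOW(B) = ["$", "a", "b", "d"]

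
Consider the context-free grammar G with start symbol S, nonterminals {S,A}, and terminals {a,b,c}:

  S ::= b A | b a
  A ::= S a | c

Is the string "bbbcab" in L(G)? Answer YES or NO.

CNF form of G:
  S -> T1 A | T1 T0
  A -> S T0 | c
  T0 -> a
  T1 -> b

CYK table (by increasing span):
  T[0,0] 'b' = {T1}  orig:{}
  T[1,1] 'b' = {T1}  orig:{}
  T[2,2] 'b' = {T1}  orig:{}
  T[3,3] 'c' = {A}
  T[4,4] 'a' = {T0}  orig:{}
  T[5,5] 'b' = {T1}  orig:{}
  T[0,1] 'bb' = ∅
  T[1,2] 'bb' = ∅
  T[2,3] 'bc' = {S}
  T[3,4] 'ca' = ∅
  T[4,5] 'ab' = ∅
  T[0,2] 'bbb' = ∅
  T[1,3] 'bbc' = ∅
  T[2,4] 'bca' = {A}
  T[3,5] 'cab' = ∅
  T[0,3] 'bbbc' = ∅
  T[1,4] 'bbca' = {S}
  T[2,5] 'bcab' = ∅
  T[0,4] 'bbbca' = ∅
  T[1,5] 'bbcab' = ∅
  T[0,5] 'bbbcab' = ∅

S ∉ T[0,5] ⇒ NO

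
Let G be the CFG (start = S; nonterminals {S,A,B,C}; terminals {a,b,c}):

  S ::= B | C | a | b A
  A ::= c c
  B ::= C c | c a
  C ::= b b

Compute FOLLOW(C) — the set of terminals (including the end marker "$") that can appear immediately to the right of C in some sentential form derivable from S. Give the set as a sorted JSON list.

Compute FIRST by fixpoint:
round 1:
  A via A→c c: +{c}
  B via B→c a: +{c}
  C via C→b b: +{b}
  S via S→B: +{c}
  S via S→C: +{b}
  S via S→a: +{a}
  FIRST[S]={a,b,c}  FIRST[A]={c}  FIRST[B]={c}  FIRST[C]={b}
round 2:
  B via B→C c: +{b}
  FIRST[S]={a,b,c}  FIRST[A]={c}  FIRST[B]={b,c}  FIRST[C]={b}
round 3: (no change)
  FIRST[S]={a,b,c}  FIRST[A]={c}  FIRST[B]={b,c}  FIRST[C]={b}

Compute FOLLOW by fixpoint:
seed FOLLOW(S) with $
iter 1:
  B→C c: FOLLOW(C) ⊇ FIRST(c) = {c}; new: +{c}
  S→B: FOLLOW(B) ⊇ FOLLOW(S) ⊇ {$}; new: +{$}
  S→C: FOLLOW(C) ⊇ FOLLOW(S) ⊇ {$}; new: +{$}
  S→b A: FOLLOW(A) ⊇ FOLLOW(S) ⊇ {$}; new: +{$}
  FOLLOW[S]={$}  FOLLOW[A]={$}  FOLLOW[B]={$}  FOLLOW[C]={$,c}
iter 2: (no change)
  FOLLOW[S]={$}  FOLLOW[A]={$}  FOLLOW[B]={$}  FOLLOW[C]={$,c}

FOLLOW(C) = ["$", "c"]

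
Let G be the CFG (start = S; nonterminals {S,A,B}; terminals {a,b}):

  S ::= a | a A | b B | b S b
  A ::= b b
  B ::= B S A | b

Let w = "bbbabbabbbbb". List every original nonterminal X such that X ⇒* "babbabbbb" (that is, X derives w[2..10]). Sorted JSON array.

CNF form of G:
  S -> T0 B | T0 X3 | T1 A | a
  A -> T0 T0
  B -> B X2 | b
  T0 -> b
  T1 -> a
  X2 -> S A
  X3 -> S T0

CYK fill — only the sub-triangle for w[2..10]:
  [2..2]={B,T0}  "b"  orig:{B}
  [3..3]={S,T1}  "a"  orig:{S}
  [4..4]={B,T0}  "b"  orig:{B}
  [5..5]={B,T0}  "b"  orig:{B}
  [6..6]={S,T1}  "a"  orig:{S}
  [7..7]={B,T0}  "b"  orig:{B}
  [8..8]={B,T0}  "b"  orig:{B}
  [9..9]={B,T0}  "b"  orig:{B}
  [10..10]={B,T0}  "b"  orig:{B}
  [2..3]=∅  "ba"
  [3..4]={X3}  "ab"  orig:{}
  [4..5]={A,S}  "bb"
  [5..6]=∅  "ba"
  [6..7]={X3}  "ab"  orig:{}
  [7..8]={A,S}  "bb"
  [8..9]={A,S}  "bb"
  [9..10]={A,S}  "bb"
  [2..4]={S}  "bab"
  [3..5]={S,X2}  "abb"  orig:{S}
  [4..6]=∅  "bba"
  [5..7]={S}  "bab"
  [6..8]={S,X2}  "abb"  orig:{S}
  [7..9]={X3}  "bbb"  orig:{}
  [8..10]={X3}  "bbb"  orig:{}
  [2..5]={B,X3}  "babb"  orig:{B}
  [3..6]=∅  "abba"
  [4..7]=∅  "bbab"
  [5..8]={B,X3}  "babb"  orig:{B}
  [6..9]={X3}  "abbb"  orig:{}
  [7..10]={S,X2}  "bbbb"  orig:{S}
  [2..6]=∅  "babba"
  [3..7]=∅  "abbab"
  [4..8]={S}  "bbabb"
  [5..9]={S,X2}  "babbb"  orig:{S}
  [6..10]={X2}  "abbbb"  orig:{}
  [2..7]=∅  "babbab"
  [3..8]=∅  "abbabb"
  [4..9]={B,X3}  "bbabbb"  orig:{B}
  [5..10]={B,X3}  "babbbb"  orig:{B}
  [2..8]={B}  "babbabb"
  [3..9]=∅  "abbabbb"
  [4..10]={S,X2}  "bbabbbb"  orig:{S}
  [2..9]=∅  "babbabbb"
  [3..10]=∅  "abbabbbb"
  [2..10]={B}  "babbabbbb"

Original NTs in T[2,10] deriving "babbabbbb": ["B"]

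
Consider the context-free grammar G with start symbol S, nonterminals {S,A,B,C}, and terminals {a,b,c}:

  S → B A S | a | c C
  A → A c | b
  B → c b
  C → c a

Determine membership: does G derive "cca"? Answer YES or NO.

CNF form of G:
  S -> B X3 | T0 C | a
  A -> A T0 | b
  B -> T0 T1
  C -> T0 T2
  T0 -> c
  T1 -> b
  T2 -> a
  X3 -> A S

CYK table (by increasing span):
  [0..0]={T0}  "c"  orig:{}
  [1..1]={T0}  "c"  orig:{}
  [2..2]={S,T2}  "a"  orig:{S}
  [0..1]=∅  "cc"
  [1..2]={C}  "ca"
  [0..2]={S}  "cca"

S ∈ T[0,2] ⇒ YES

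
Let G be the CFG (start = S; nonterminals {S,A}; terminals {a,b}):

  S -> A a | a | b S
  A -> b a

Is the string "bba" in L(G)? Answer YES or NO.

CNF form of G:
  S -> A T1 | T0 S | a
  A -> T0 T1
  T0 -> b
  T1 -> a

Fill CYK table bottom-up:
  T[0,0] 'b' = {T0}  orig:{}
  T[1,1] 'b' = {T0}  orig:{}
  T[2,2] 'a' = {S,T1}  orig:{S}
  T[0,1] 'bb' = ∅
  T[1,2] 'ba' = {A,S}
  T[0,2] 'bba' = {S}

S ∈ T[0,2] ⇒ YES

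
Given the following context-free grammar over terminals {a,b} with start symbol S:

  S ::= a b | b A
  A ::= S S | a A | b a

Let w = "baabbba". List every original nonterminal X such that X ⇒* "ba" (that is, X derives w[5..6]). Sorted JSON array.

CNF form of G:
  S -> T0 T1 | T1 A
  A -> S S | T0 A | T1 T0
  T0 -> a
  T1 -> b

Fill CYK table bottom-up — only the sub-triangle for w[5..6]:
  [5..5]={T1}  "b"  orig:{}
  [6..6]={T0}  "a"  orig:{}
  [5..6]={A}  "ba"

Original NTs in T[5,6] deriving "ba": ["A"]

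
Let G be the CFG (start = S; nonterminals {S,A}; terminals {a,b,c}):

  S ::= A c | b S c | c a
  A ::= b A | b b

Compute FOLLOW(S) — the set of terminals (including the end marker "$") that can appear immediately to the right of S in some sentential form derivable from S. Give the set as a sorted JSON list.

FIRST iteration:
[1]
  A via A→b A: +{b}
  S via S→A c: +{b}
  S via S→c a: +{c}
  S: {b,c}  A: {b}
[2] done
  S: {b,c}  A: {b}

FOLLOW iteration:
FOLLOW(S) := {$}
round 1:
  S→A c: FOLLOW(A) ⊇ FIRST(c) = {c}; new: +{c}
  S→b S c: FOLLOW(S) ⊇ FIRST(c) = {c}; new: +{c}
  FOLLOW[S]={$,c}  FOLLOW[A]={c}
round 2: done
  FOLLOW[S]={$,c}  FOLLOW[A]={c}

FOLLOW(S) = ["$", "c"]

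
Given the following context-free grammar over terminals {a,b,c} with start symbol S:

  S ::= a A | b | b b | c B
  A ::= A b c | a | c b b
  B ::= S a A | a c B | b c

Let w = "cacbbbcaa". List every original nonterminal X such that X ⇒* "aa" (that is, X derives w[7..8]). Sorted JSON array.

Convert to CNF:
  S -> T0 T0 | T1 B | T2 A | b
  A -> A X3 | T1 X4 | a
  B -> S X5 | T0 T1 | T2 X6
  T0 -> b
  T1 -> c
  T2 -> a
  X3 -> T0 T1
  X4 -> T0 T0
  X5 -> T2 A
  X6 -> T1 B

CYK table (by increasing span), restricted to cells inside w[7..8]:
  T[7,7] 'a' = {A,T2}  orig:{A}
  T[8,8] 'a' = {A,T2}  orig:{A}
  T[7,8] 'aa' = {S,X5}  orig:{S}

Original NTs in T[7,8] deriving "aa": ["S"]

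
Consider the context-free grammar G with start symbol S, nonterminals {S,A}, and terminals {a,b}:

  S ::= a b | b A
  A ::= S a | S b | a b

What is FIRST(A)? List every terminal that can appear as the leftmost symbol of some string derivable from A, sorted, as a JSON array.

FIRST iteration:
round 1:
  A via A→a b: +{a}
  S via S→a b: +{a}
  S via S→b A: +{b}
  S: {a,b}  A: {a}
round 2:
  A via A→S a: +{b}
  S: {a,b}  A: {a,b}
round 3: (stable)
  S: {a,b}  A: {a,b}

FIRST(A) = ["a", "b"]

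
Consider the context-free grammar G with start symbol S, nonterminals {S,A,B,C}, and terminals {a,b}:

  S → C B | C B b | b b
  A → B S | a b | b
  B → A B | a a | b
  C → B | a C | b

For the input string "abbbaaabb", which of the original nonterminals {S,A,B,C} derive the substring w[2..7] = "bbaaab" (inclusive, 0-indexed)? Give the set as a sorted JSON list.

CNF form of G:
  S -> C B | C X2 | T1 T1
  A -> B S | T0 T1 | b
  B -> A B | T0 T0 | b
  C -> A B | T0 C | T0 T0 | b
  T0 -> a
  T1 -> b
  X2 -> B T1

Fill CYK table bottom-up, restricted to cells inside w[2..7]:
  [2..2]={A,B,C,T1}  "b"  orig:{A,B,C}
  [3..3]={A,B,C,T1}  "b"  orig:{A,B,C}
  [4..4]={T0}  "a"  orig:{}
  [5..5]={T0}  "a"  orig:{}
  [6..6]={T0}  "a"  orig:{}
  [7..7]={A,B,C,T1}  "b"  orig:{A,B,C}
  [2..3]={B,C,S,X2}  "bb"  orig:{B,C,S}
  [3..4]=∅  "ba"
  [4..5]={B,C}  "aa"
  [5..6]={B,C}  "aa"
  [6..7]={A,C}  "ab"
  [2..4]=∅  "bba"
  [3..5]={B,C,S}  "baa"
  [4..6]={C}  "aaa"
  [5..7]={C,S,X2}  "aab"  orig:{C,S}
  [2..5]={A,B,C,S}  "bbaa"
  [3..6]=∅  "baaa"
  [4..7]={C,S}  "aaab"
  [2..6]=∅  "bbaaa"
  [3..7]={A}  "baaab"
  [2..7]={A}  "bbaaab"

Original NTs in T[2,7] deriving "bbaaab": ["A"]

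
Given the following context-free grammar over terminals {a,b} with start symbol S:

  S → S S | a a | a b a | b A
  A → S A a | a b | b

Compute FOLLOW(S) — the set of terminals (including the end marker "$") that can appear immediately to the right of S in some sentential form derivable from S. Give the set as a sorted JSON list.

FIRST iteration:
pass 1:
  A via A→a b: +{a}
  A via A→b: +{b}
  S via S→a a: +{a}
  S via S→b A: +{b}
  S: {a,b}  A: {a,b}
pass 2: (no change)
  S: {a,b}  A: {a,b}

FOLLOW iteration:
seed FOLLOW(S) with $
pass 1:
  A→S A a: FOLLOW(S) ⊇ FIRST(A) = {a,b}; new: +{a,b}
  A→S A a: FOLLOW(A) ⊇ FIRST(a) = {a}; new: +{a}
  S→b A: FOLLOW(A) ⊇ FOLLOW(S) ⊇ {$,a,b}; new: +{$,b}
  FOLLOW[S]={$,a,b}  FOLLOW[A]={$,a,b}
pass 2: (stable)
  FOLLOW[S]={$,a,b}  FOLLOW[A]={$,a,b}

FOLLOW(S) = ["$", "a", "b"]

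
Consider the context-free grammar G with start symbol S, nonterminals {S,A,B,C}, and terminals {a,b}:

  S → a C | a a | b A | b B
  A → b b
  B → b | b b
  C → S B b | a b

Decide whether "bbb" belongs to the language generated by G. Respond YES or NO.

Convert to CNF:
  S -> T0 A | T0 B | T1 C | T1 T1
  A -> T0 T0
  B -> T0 T0 | b
  C -> S X2 | T1 T0
  T0 -> b
  T1 -> a
  X2 -> B T0

CYK fill:
  cell(0,0) b: {B,T0}  orig:{B}
  cell(1,1) b: {B,T0}  orig:{B}
  cell(2,2) b: {B,T0}  orig:{B}
  cell(0,1) bb: {A,B,S,X2}  orig:{A,B,S}
  cell(1,2) bb: {A,B,S,X2}  orig:{A,B,S}
  cell(0,2) bbb: {S,X2}  orig:{S}

S ∈ T[0,2] ⇒ YES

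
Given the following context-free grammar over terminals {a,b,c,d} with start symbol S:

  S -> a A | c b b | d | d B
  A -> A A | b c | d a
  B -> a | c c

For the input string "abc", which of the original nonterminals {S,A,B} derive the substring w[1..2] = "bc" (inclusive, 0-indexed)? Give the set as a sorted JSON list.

Convert to CNF:
  S -> T1 X4 | T2 B | T3 A | d
  A -> A A | T0 T1 | T2 T3
  B -> T1 T1 | a
  T0 -> b
  T1 -> c
  T2 -> d
  T3 -> a
  X4 -> T0 T0

Fill CYK table bottom-up, restricted to cells inside w[1..2]:
  T[1,1] 'b' = {T0}  orig:{}
  T[2,2] 'c' = {T1}  orig:{}
  T[1,2] 'bc' = {A}

Original NTs in T[1,2] deriving "bc": ["A"]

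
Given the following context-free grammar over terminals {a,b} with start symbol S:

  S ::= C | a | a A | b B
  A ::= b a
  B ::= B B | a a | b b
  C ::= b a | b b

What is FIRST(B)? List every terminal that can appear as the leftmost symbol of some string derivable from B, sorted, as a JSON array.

Compute FIRST by fixpoint:
round 1:
  A via A→b a: +{b}
  B via B→a a: +{a}
  B via B→b b: +{b}
  C via C→b a: +{b}
  S via S→C: +{b}
  S via S→a: +{a}
  S: {a,b}  A: {b}  B: {a,b}  C: {b}
round 2: (no change)
  S: {a,b}  A: {b}  B: {a,b}  C: {b}

FIRST(B) = ["a", "b"]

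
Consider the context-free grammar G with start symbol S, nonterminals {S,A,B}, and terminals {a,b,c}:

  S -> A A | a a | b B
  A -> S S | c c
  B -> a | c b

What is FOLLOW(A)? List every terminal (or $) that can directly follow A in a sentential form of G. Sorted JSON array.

FIRST iteration:
iter 1:
  A via A→c c: +{c}
  B via B→a: +{a}
  B via B→c b: +{c}
  S via S→A A: +{c}
  S via S→a a: +{a}
  S via S→b B: +{b}
  FIRST[S]={a,b,c}  FIRST[A]={c}  FIRST[B]={a,c}
iter 2:
  A via A→S S: +{a,b}
  FIRST[S]={a,b,c}  FIRST[A]={a,b,c}  FIRST[B]={a,c}
iter 3: — fixpoint
  FIRST[S]={a,b,c}  FIRST[A]={a,b,c}  FIRST[B]={a,c}

FOLLOW sets:
initialize: $ ∈ FOLLOW(S)
round 1:
  A→S S: FOLLOW(S) ⊇ FIRST(S) = {a,b,c}; new: +{a,b,c}
  S→A A: FOLLOW(A) ⊇ FIRST(A) = {a,b,c}; new: +{a,b,c}
  S→A A: FOLLOW(A) ⊇ FOLLOW(S) ⊇ {$,a,b,c}; new: +{$}
  S→b B: FOLLOW(B) ⊇ FOLLOW(S) ⊇ {$,a,b,c}; new: +{$,a,b,c}
  FOLLOW[S]={$,a,b,c}  FOLLOW[A]={$,a,b,c}  FOLLOW[B]={$,a,b,c}
round 2: (no change)
  FOLLOW[S]={$,a,b,c}  FOLLOW[A]={$,a,b,c}  FOLLOW[B]={$,a,b,c}

FOLLOW(A) = ["$", "a", "b", "c"]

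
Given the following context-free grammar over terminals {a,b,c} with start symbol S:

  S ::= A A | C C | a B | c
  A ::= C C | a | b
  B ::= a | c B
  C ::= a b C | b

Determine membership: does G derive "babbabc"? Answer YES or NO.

CNF form of G:
  S -> A A | C C | T1 B | c
  A -> C C | a | b
  B -> T0 B | a
  C -> T1 X3 | b
  T0 -> c
  T1 -> a
  T2 -> b
  X3 -> T2 C

CYK fill:
  cell(0,0) b: {A,C,T2}  orig:{A,C}
  cell(1,1) a: {A,B,T1}  orig:{A,B}
  cell(2,2) b: {A,C,T2}  orig:{A,C}
  cell(3,3) b: {A,C,T2}  orig:{A,C}
  cell(4,4) a: {A,B,T1}  orig:{A,B}
  cell(5,5) b: {A,C,T2}  orig:{A,C}
  cell(6,6) c: {S,T0}  orig:{S}
  cell(0,1) ba: {S}
  cell(1,2) ab: {S}
  cell(2,3) bb: {A,S,X3}  orig:{A,S}
  cell(3,4) ba: {S}
  cell(4,5) ab: {S}
  cell(5,6) bc: ∅
  cell(0,2) bab: ∅
  cell(1,3) abb: {C,S}
  cell(2,4) bba: {S}
  cell(3,5) bab: ∅
  cell(4,6) abc: ∅
  cell(0,3) babb: {A,S,X3}  orig:{A,S}
  cell(1,4) abba: ∅
  cell(2,5) bbab: ∅
  cell(3,6) babc: ∅
  cell(0,4) babba: {S}
  cell(1,5) abbab: ∅
  cell(2,6) bbabc: ∅
  cell(0,5) babbab: ∅
  cell(1,6) abbabc: ∅
  cell(0,6) babbabc: ∅

S ∉ T[0,6] ⇒ NO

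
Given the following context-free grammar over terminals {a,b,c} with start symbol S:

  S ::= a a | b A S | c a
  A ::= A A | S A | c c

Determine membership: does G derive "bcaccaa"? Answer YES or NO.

Convert to CNF:
  S -> T0 T1 | T1 T1 | T2 X3
  A -> A A | S A | T0 T0
  T0 -> c
  T1 -> a
  T2 -> b
  X3 -> A S

Fill CYK table bottom-up:
  [0..0]={T2}  "b"  orig:{}
  [1..1]={T0}  "c"  orig:{}
  [2..2]={T1}  "a"  orig:{}
  [3..3]={T0}  "c"  orig:{}
  [4..4]={T0}  "c"  orig:{}
  [5..5]={T1}  "a"  orig:{}
  [6..6]={T1}  "a"  orig:{}
  [0..1]=∅  "bc"
  [1..2]={S}  "ca"
  [2..3]=∅  "ac"
  [3..4]={A}  "cc"
  [4..5]={S}  "ca"
  [5..6]={S}  "aa"
  [0..2]=∅  "bca"
  [1..3]=∅  "cac"
  [2..4]=∅  "acc"
  [3..5]=∅  "cca"
  [4..6]=∅  "caa"
  [0..3]=∅  "bcac"
  [1..4]={A}  "cacc"
  [2..5]=∅  "acca"
  [3..6]={X3}  "ccaa"  orig:{}
  [0..4]=∅  "bcacc"
  [1..5]=∅  "cacca"
  [2..6]=∅  "accaa"
  [0..5]=∅  "bcacca"
  [1..6]={X3}  "caccaa"  orig:{}
  [0..6]={S}  "bcaccaa"

S ∈ T[0,6] ⇒ YES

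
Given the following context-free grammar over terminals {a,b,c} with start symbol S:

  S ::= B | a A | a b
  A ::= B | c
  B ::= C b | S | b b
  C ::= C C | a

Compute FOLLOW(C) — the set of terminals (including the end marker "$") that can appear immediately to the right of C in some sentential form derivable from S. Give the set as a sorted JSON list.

FIRST iteration:
iter 1:
  A via A→c: +{c}
  B via B→b b: +{b}
  C via C→a: +{a}
  S via S→B: +{b}
  S via S→a A: +{a}
  FIRST(S)={a,b}  FIRST(A)={c}  FIRST(B)={b}  FIRST(C)={a}
iter 2:
  A via A→B: +{b}
  B via B→C b: +{a}
  FIRST(S)={a,b}  FIRST(A)={b,c}  FIRST(B)={a,b}  FIRST(C)={a}
iter 3:
  A via A→B: +{a}
  FIRST(S)={a,b}  FIRST(A)={a,b,c}  FIRST(B)={a,b}  FIRST(C)={a}
iter 4: — fixpoint
  FIRST(S)={a,b}  FIRST(A)={a,b,c}  FIRST(B)={a,b}  FIRST(C)={a}

Compute FOLLOW by fixpoint:
initialize: $ ∈ FOLLOW(S)
[1]
  B→C b: FOLLOW(C) ⊇ FIRST(b) = {b}; new: +{b}
  C→C C: FOLLOW(C) ⊇ FIRST(C) = {a}; new: +{a}
  S→B: FOLLOW(B) ⊇ FOLLOW(S) ⊇ {$}; new: +{$}
  S→a A: FOLLOW(A) ⊇ FOLLOW(S) ⊇ {$}; new: +{$}
  S: {$}  A: {$}  B: {$}  C: {a,b}
[2] (no change)
  S: {$}  A: {$}  B: {$}  C: {a,b}

FOLLOW(C) = ["a", "b"]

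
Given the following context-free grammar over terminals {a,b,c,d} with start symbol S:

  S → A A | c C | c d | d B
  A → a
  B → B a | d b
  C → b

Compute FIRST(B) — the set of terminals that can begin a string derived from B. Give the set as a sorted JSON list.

FIRST sets, iterate to fixpoint:
[1]
  A via A→a: +{a}
  B via B→d b: +{d}
  C via C→b: +{b}
  S via S→A A: +{a}
  S via S→c C: +{c}
  S via S→d B: +{d}
  S: {a,c,d}  A: {a}  B: {d}  C: {b}
[2] — fixpoint
  S: {a,c,d}  A: {a}  B: {d}  C: {b}

FIRST(B) = ["d"]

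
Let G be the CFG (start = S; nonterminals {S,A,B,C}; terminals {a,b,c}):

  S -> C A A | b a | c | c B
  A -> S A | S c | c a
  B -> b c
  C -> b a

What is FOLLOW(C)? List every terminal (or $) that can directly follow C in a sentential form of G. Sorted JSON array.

FIRST sets, iterate to fixpoint:
pass 1:
  A via A→c a: +{c}
  B via B→b c: +{b}
  C via C→b a: +{b}
  S via S→C A A: +{b}
  S via S→c: +{c}
  FIRST(S)={b,c}  FIRST(A)={c}  FIRST(B)={b}  FIRST(C)={b}
pass 2:
  A via A→S A: +{b}
  FIRST(S)={b,c}  FIRST(A)={b,c}  FIRST(B)={b}  FIRST(C)={b}
pass 3: done
  FIRST(S)={b,c}  FIRST(A)={b,c}  FIRST(B)={b}  FIRST(C)={b}

FOLLOW sets:
FOLLOW(S) := {$}
[1]
  A→S A: FOLLOW(S) ⊇ FIRST(A) = {b,c}; new: +{b,c}
  S→C A A: FOLLOW(C) ⊇ FIRST(A) = {b,c}; new: +{b,c}
  S→C A A: FOLLOW(A) ⊇ FIRST(A) = {b,c}; new: +{b,c}
  S→C A A: FOLLOW(A) ⊇ FOLLOW(S) ⊇ {$,b,c}; new: +{$}
  S→c B: FOLLOW(B) ⊇ FOLLOW(S) ⊇ {$,b,c}; new: +{$,b,c}
  S: {$,b,c}  A: {$,b,c}  B: {$,b,c}  C: {b,c}
[2] (no change)
  S: {$,b,c}  A: {$,b,c}  B: {$,b,c}  C: {b,c}

FOLLOW(C) = ["b", "c"]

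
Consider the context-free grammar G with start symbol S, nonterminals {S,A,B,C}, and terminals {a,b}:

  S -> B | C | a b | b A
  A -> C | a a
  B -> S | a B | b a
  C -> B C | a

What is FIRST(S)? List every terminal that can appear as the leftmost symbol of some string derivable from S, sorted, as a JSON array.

FIRST iteration:
pass 1:
  A via A→a a: +{a}
  B via B→a B: +{a}
  B via B→b a: +{b}
  C via C→B C: +{a,b}
  S via S→B: +{a,b}
  FIRST(S)={a,b}  FIRST(A)={a}  FIRST(B)={a,b}  FIRST(C)={a,b}
pass 2:
  A via A→C: +{b}
  FIRST(S)={a,b}  FIRST(A)={a,b}  FIRST(B)={a,b}  FIRST(C)={a,b}
pass 3: (no change)
  FIRST(S)={a,b}  FIRST(A)={a,b}  FIRST(B)={a,b}  FIRST(C)={a,b}

FIRST(S) = ["a", "b"]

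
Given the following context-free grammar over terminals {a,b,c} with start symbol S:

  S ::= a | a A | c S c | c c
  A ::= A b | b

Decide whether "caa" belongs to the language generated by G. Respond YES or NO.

CNF form of G:
  S -> T1 A | T2 T2 | T2 X3 | a
  A -> A T0 | b
  T0 -> b
  T1 -> a
  T2 -> c
  X3 -> S T2

Fill CYK table bottom-up:
  [0..0]={T2}  "c"  orig:{}
  [1..1]={S,T1}  "a"  orig:{S}
  [2..2]={S,T1}  "a"  orig:{S}
  [0..1]=∅  "ca"
  [1..2]=∅  "aa"
  [0..2]=∅  "caa"

S ∉ T[0,2] ⇒ NO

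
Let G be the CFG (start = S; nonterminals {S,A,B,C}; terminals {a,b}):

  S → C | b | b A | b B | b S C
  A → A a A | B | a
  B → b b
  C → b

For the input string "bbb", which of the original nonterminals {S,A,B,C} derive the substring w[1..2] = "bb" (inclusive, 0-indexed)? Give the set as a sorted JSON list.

CNF form of G:
  S -> T1 A | T1 B | T1 X3 | b
  A -> A X2 | T1 T1 | a
  B -> T1 T1
  C -> b
  T0 -> a
  T1 -> b
  X2 -> T0 A
  X3 -> S C

CYK table (by increasing span) — only the sub-triangle for w[1..2]:
  cell(1,1) b: {C,S,T1}  orig:{C,S}
  cell(2,2) b: {C,S,T1}  orig:{C,S}
  cell(1,2) bb: {A,B,X3}  orig:{A,B}

Original NTs in T[1,2] deriving "bb": ["A", "B"]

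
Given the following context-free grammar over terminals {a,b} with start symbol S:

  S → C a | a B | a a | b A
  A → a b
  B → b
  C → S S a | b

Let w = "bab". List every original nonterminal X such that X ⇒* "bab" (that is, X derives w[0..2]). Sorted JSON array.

CNF form of G:
  S -> C T0 | T0 B | T0 T0 | T1 A
  A -> T0 T1
  B -> b
  C -> S X2 | b
  T0 -> a
  T1 -> b
  X2 -> S T0

CYK table (by increasing span) (cells [i..j] with 0 ≤ i ≤ j ≤ 2 only):
  [0..0]={B,C,T1}  "b"  orig:{B,C}
  [1..1]={T0}  "a"  orig:{}
  [2..2]={B,C,T1}  "b"  orig:{B,C}
  [0..1]={S}  "ba"
  [1..2]={A,S}  "ab"
  [0..2]={S}  "bab"

Original NTs in T[0,2] deriving "bab": ["S"]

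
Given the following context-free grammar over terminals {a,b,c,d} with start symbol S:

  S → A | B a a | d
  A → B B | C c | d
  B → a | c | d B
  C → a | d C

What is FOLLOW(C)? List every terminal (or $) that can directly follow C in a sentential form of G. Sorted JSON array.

Compute FIRST by fixpoint:
iter 1:
  A via A→d: +{d}
  B via B→a: +{a}
  B via B→c: +{c}
  B via B→d B: +{d}
  C via C→a: +{a}
  C via C→d C: +{d}
  S via S→A: +{d}
  S via S→B a a: +{a,c}
  FIRST[S]={a,c,d}  FIRST[A]={d}  FIRST[B]={a,c,d}  FIRST[C]={a,d}
iter 2:
  A via A→B B: +{a,c}
  FIRST[S]={a,c,d}  FIRST[A]={a,c,d}  FIRST[B]={a,c,d}  FIRST[C]={a,d}
iter 3: (no change)
  FIRST[S]={a,c,d}  FIRST[A]={a,c,d}  FIRST[B]={a,c,d}  FIRST[C]={a,d}

Compute FOLLOW by fixpoint:
initialize: $ ∈ FOLLOW(S)
round 1:
  A→B B: FOLLOW(B) ⊇ FIRST(B) = {a,c,d}; new: +{a,c,d}
  A→C c: FOLLOW(C) ⊇ FIRST(c) = {c}; new: +{c}
  S→A: FOLLOW(A) ⊇ FOLLOW(S) ⊇ {$}; new: +{$}
  S: {$}  A: {$}  B: {a,c,d}  C: {c}
round 2:
  A→B B: FOLLOW(B) ⊇ FOLLOW(A) ⊇ {$}; new: +{$}
  S: {$}  A: {$}  B: {$,a,c,d}  C: {c}
round 3: — fixpoint
  S: {$}  A: {$}  B: {$,a,c,d}  C: {c}

FOLLOW(C) = ["c"]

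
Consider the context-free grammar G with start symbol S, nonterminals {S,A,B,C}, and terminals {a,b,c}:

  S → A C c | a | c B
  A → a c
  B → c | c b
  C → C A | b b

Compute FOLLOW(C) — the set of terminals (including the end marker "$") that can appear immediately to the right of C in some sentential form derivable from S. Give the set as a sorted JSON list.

FIRST sets, iterate to fixpoint:
round 1:
  A via A→a c: +{a}
  B via B→c: +{c}
  C via C→b b: +{b}
  S via S→A C c: +{a}
  S via S→c B: +{c}
  S: {a,c}  A: {a}  B: {c}  C: {b}
round 2: — fixpoint
  S: {a,c}  A: {a}  B: {c}  C: {b}

Compute FOLLOW by fixpoint:
FOLLOW(S) := {$}
[1]
  C→C A: FOLLOW(C) ⊇ FIRST(A) = {a}; new: +{a}
  C→C A: FOLLOW(A) ⊇ FOLLOW(C) ⊇ {a}; new: +{a}
  S→A C c: FOLLOW(A) ⊇ FIRST(C) = {b}; new: +{b}
  S→A C c: FOLLOW(C) ⊇ FIRST(c) = {c}; new: +{c}
  S→c B: FOLLOW(B) ⊇ FOLLOW(S) ⊇ {$}; new: +{$}
  S: {$}  A: {a,b}  B: {$}  C: {a,c}
[2]
  C→C A: FOLLOW(A) ⊇ FOLLOW(C) ⊇ {a,c}; new: +{c}
  S: {$}  A: {a,b,c}  B: {$}  C: {a,c}
[3] (stable)
  S: {$}  A: {a,b,c}  B: {$}  C: {a,c}

FOLLOW(C) = ["a", "c"]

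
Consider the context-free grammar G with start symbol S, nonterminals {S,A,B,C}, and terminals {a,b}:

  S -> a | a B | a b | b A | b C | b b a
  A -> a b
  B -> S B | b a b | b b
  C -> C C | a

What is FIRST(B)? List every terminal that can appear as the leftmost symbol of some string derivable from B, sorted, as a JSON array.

FIRST iteration:
pass 1:
  A via A→a b: +{a}
  B via B→b a b: +{b}
  C via C→a: +{a}
  S via S→a: +{a}
  S via S→b A: +{b}
  FIRST(S)={a,b}  FIRST(A)={a}  FIRST(B)={b}  FIRST(C)={a}
pass 2:
  B via B→S B: +{a}
  FIRST(S)={a,b}  FIRST(A)={a}  FIRST(B)={a,b}  FIRST(C)={a}
pass 3: (stable)
  FIRST(S)={a,b}  FIRST(A)={a}  FIRST(B)={a,b}  FIRST(C)={a}

FIRST(B) = ["a", "b"]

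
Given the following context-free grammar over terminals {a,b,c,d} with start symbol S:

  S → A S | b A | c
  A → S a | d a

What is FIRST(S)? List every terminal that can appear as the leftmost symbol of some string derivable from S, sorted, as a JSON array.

FIRST sets, iterate to fixpoint:
round 1:
  A via A→d a: +{d}
  S via S→A S: +{d}
  S via S→b A: +{b}
  S via S→c: +{c}
  S: {b,c,d}  A: {d}
round 2:
  A via A→S a: +{b,c}
  S: {b,c,d}  A: {b,c,d}
round 3: (stable)
  S: {b,c,d}  A: {b,c,d}

FIRST(S) = ["b", "c", "d"]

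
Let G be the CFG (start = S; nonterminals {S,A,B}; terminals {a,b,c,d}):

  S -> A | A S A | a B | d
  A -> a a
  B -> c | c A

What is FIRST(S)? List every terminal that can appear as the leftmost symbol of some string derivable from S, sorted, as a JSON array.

FIRST iteration:
iter 1:
  A via A→a a: +{a}
  B via B→c: +{c}
  S via S→A: +{a}
  S via S→d: +{d}
  S: {a,d}  A: {a}  B: {c}
iter 2: — fixpoint
  S: {a,d}  A: {a}  B: {c}

FIRST(S) = ["a", "d"]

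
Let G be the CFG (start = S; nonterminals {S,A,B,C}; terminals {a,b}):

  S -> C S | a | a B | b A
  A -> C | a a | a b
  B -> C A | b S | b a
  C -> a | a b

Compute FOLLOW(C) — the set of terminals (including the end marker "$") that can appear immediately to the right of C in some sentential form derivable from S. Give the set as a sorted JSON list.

FIRST iteration:
iter 1:
  A via A→a a: +{a}
  B via B→b S: +{b}
  C via C→a: +{a}
  S via S→C S: +{a}
  S via S→b A: +{b}
  S: {a,b}  A: {a}  B: {b}  C: {a}
iter 2:
  B via B→C A: +{a}
  S: {a,b}  A: {a}  B: {a,b}  C: {a}
iter 3: (stable)
  S: {a,b}  A: {a}  B: {a,b}  C: {a}

FOLLOW iteration:
seed FOLLOW(S) with $
pass 1:
  B→C A: FOLLOW(C) ⊇ FIRST(A) = {a}; new: +{a}
  S→C S: FOLLOW(C) ⊇ FIRST(S) = {a,b}; new: +{b}
  S→a B: FOLLOW(B) ⊇ FOLLOW(S) ⊇ {$}; new: +{$}
  S→b A: FOLLOW(A) ⊇ FOLLOW(S) ⊇ {$}; new: +{$}
  S: {$}  A: {$}  B: {$}  C: {a,b}
pass 2:
  A→C: FOLLOW(C) ⊇ FOLLOW(A) ⊇ {$}; new: +{$}
  S: {$}  A: {$}  B: {$}  C: {$,a,b}
pass 3: — fixpoint
  S: {$}  A: {$}  B: {$}  C: {$,a,b}

FOLLOW(C) = ["$", "a", "b"]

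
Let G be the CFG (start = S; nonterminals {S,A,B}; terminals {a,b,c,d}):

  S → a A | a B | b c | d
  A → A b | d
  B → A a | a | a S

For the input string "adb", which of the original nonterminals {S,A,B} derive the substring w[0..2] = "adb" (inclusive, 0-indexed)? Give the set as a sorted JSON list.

CNF form of G:
  S -> T0 T2 | T1 A | T1 B | d
  A -> A T0 | d
  B -> A T1 | T1 S | a
  T0 -> b
  T1 -> a
  T2 -> c

CYK table (by increasing span) — only the sub-triangle for w[0..2]:
  T[0,0] 'a' = {B,T1}  orig:{B}
  T[1,1] 'd' = {A,S}
  T[2,2] 'b' = {T0}  orig:{}
  T[0,1] 'ad' = {B,S}
  T[1,2] 'db' = {A}
  T[0,2] 'adb' = {S}

Original NTs in T[0,2] deriving "adb": ["S"]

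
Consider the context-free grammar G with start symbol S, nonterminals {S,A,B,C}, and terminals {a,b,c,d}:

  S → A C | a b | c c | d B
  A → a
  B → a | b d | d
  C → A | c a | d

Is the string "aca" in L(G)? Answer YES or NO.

Convert to CNF:
  S -> A C | T1 B | T2 T2 | T3 T0
  A -> a
  B -> T0 T1 | a | d
  C -> T2 T3 | a | d
  T0 -> b
  T1 -> d
  T2 -> c
  T3 -> a

Fill CYK table bottom-up:
  cell(0,0) a: {A,B,C,T3}  orig:{A,B,C}
  cell(1,1) c: {T2}  orig:{}
  cell(2,2) a: {A,B,C,T3}  orig:{A,B,C}
  cell(0,1) ac: ∅
  cell(1,2) ca: {C}
  cell(0,2) aca: {S}

S ∈ T[0,2] ⇒ YES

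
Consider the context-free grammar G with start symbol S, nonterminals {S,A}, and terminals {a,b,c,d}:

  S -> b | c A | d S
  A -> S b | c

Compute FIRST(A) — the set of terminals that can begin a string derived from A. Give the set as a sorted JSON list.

Compute FIRST by fixpoint:
[1]
  A via A→c: +{c}
  S via S→b: +{b}
  S via S→c A: +{c}
  S via S→d S: +{d}
  S: {b,c,d}  A: {c}
[2]
  A via A→S b: +{b,d}
  S: {b,c,d}  A: {b,c,d}
[3] (stable)
  S: {b,c,d}  A: {b,c,d}

FIRST(A) = ["b", "c", "d"]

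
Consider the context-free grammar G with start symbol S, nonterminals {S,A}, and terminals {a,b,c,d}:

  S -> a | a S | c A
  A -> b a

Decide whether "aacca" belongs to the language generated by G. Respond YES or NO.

Convert to CNF:
  S -> T1 S | T2 A | a
  A -> T0 T1
  T0 -> b
  T1 -> a
  T2 -> c

Fill CYK table bottom-up:
  T[0,0] 'a' = {S,T1}  orig:{S}
  T[1,1] 'a' = {S,T1}  orig:{S}
  T[2,2] 'c' = {T2}  orig:{}
  T[3,3] 'c' = {T2}  orig:{}
  T[4,4] 'a' = {S,T1}  orig:{S}
  T[0,1] 'aa' = {S}
  T[1,2] 'ac' = ∅
  T[2,3] 'cc' = ∅
  T[3,4] 'ca' = ∅
  T[0,2] 'aac' = ∅
  T[1,3] 'acc' = ∅
  T[2,4] 'cca' = ∅
  T[0,3] 'aacc' = ∅
  T[1,4] 'acca' = ∅
  T[0,4] 'aacca' = ∅

S ∉ T[0,4] ⇒ NO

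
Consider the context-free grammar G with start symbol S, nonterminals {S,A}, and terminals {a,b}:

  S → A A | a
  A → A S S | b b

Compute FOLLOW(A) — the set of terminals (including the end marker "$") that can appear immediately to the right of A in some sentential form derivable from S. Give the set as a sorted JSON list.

FIRST sets, iterate to fixpoint:
pass 1:
  A via A→b b: +{b}
  S via S→A A: +{b}
  S via S→a: +{a}
  S: {a,b}  A: {b}
pass 2: (no change)
  S: {a,b}  A: {b}

FOLLOW sets:
initialize: $ ∈ FOLLOW(S)
round 1:
  A→A S S: FOLLOW(A) ⊇ FIRST(S) = {a,b}; new: +{a,b}
  A→A S S: FOLLOW(S) ⊇ FIRST(S) = {a,b}; new: +{a,b}
  S→A A: FOLLOW(A) ⊇ FOLLOW(S) ⊇ {$,a,b}; new: +{$}
  FOLLOW(S)={$,a,b}  FOLLOW(A)={$,a,b}
round 2: done
  FOLLOW(S)={$,a,b}  FOLLOW(A)={$,a,b}

FOLLOW(A) = ["$", "a", "b"]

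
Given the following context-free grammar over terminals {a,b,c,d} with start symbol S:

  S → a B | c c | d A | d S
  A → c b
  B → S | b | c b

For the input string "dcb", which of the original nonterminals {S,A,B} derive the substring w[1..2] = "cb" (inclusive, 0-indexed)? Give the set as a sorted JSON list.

Convert to CNF:
  S -> T0 T0 | T2 B | T3 A | T3 S
  A -> T0 T1
  B -> T0 T0 | T0 T1 | T2 B | T3 A | T3 S | b
  T0 -> c
  T1 -> b
  T2 -> a
  T3 -> d

CYK fill — only the sub-triangle for w[1..2]:
  cell(1,1) c: {T0}  orig:{}
  cell(2,2) b: {B,T1}  orig:{B}
  cell(1,2) cb: {A,B}

Original NTs in T[1,2] deriving "cb": ["A", "B"]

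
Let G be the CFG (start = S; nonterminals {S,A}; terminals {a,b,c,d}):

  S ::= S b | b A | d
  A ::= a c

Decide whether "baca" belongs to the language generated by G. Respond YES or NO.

CNF form of G:
  S -> S T2 | T2 A | d
  A -> T0 T1
  T0 -> a
  T1 -> c
  T2 -> b

Fill CYK table bottom-up:
  T[0,0] 'b' = {T2}  orig:{}
  T[1,1] 'a' = {T0}  orig:{}
  T[2,2] 'c' = {T1}  orig:{}
  T[3,3] 'a' = {T0}  orig:{}
  T[0,1] 'ba' = ∅
  T[1,2] 'ac' = {A}
  T[2,3] 'ca' = ∅
  T[0,2] 'bac' = {S}
  T[1,3] 'aca' = ∅
  T[0,3] 'baca' = ∅

S ∉ T[0,3] ⇒ NO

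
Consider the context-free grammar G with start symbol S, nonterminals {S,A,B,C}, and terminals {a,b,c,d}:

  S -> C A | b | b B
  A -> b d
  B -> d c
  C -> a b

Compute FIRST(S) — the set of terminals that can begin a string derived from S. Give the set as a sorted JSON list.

FIRST iteration:
round 1:
  A via A→b d: +{b}
  B via B→d c: +{d}
  C via C→a b: +{a}
  S via S→C A: +{a}
  S via S→b: +{b}
  FIRST(S)={a,b}  FIRST(A)={b}  FIRST(B)={d}  FIRST(C)={a}
round 2: (no change)
  FIRST(S)={a,b}  FIRST(A)={b}  FIRST(B)={d}  FIRST(C)={a}

FIRST(S) = ["a", "b"]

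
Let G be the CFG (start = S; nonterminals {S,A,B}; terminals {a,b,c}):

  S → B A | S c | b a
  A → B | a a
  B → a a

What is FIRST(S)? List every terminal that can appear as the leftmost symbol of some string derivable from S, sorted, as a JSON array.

FIRST iteration:
iter 1:
  A via A→a a: +{a}
  B via B→a a: +{a}
  S via S→B A: +{a}
  S via S→b a: +{b}
  S: {a,b}  A: {a}  B: {a}
iter 2: — fixpoint
  S: {a,b}  A: {a}  B: {a}

FIRST(S) = ["a", "b"]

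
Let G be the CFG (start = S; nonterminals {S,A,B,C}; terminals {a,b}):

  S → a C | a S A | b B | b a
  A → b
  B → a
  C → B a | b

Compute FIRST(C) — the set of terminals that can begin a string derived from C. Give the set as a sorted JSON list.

Compute FIRST by fixpoint:
[1]
  A via A→b: +{b}
  B via B→a: +{a}
  C via C→B a: +{a}
  C via C→b: +{b}
  S via S→a C: +{a}
  S via S→b B: +{b}
  S: {a,b}  A: {b}  B: {a}  C: {a,b}
[2] — fixpoint
  S: {a,b}  A: {b}  B: {a}  C: {a,b}

FIRST(C) = ["a", "b"]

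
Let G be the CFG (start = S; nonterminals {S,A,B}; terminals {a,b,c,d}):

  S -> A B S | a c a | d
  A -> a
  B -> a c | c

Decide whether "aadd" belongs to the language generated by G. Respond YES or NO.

Convert to CNF:
  S -> A X2 | T0 X3 | d
  A -> a
  B -> T0 T1 | c
  T0 -> a
  T1 -> c
  X2 -> B S
  X3 -> T1 T0

CYK table (by increasing span):
  cell(0,0) a: {A,T0}  orig:{A}
  cell(1,1) a: {A,T0}  orig:{A}
  cell(2,2) d: {S}
  cell(3,3) d: {S}
  cell(0,1) aa: ∅
  cell(1,2) ad: ∅
  cell(2,3) dd: ∅
  cell(0,2) aad: ∅
  cell(1,3) add: ∅
  cell(0,3) aadd: ∅

S ∉ T[0,3] ⇒ NO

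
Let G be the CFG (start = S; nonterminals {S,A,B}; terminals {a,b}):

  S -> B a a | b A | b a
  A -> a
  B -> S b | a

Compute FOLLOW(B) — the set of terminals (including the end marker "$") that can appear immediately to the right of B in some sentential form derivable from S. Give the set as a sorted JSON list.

FIRST iteration:
iter 1:
  A via A→a: +{a}
  B via B→a: +{a}
  S via S→B a a: +{a}
  S via S→b A: +{b}
  FIRST[S]={a,b}  FIRST[A]={a}  FIRST[B]={a}
iter 2:
  B via B→S b: +{b}
  FIRST[S]={a,b}  FIRST[A]={a}  FIRST[B]={a,b}
iter 3: (no change)
  FIRST[S]={a,b}  FIRST[A]={a}  FIRST[B]={a,b}

Compute FOLLOW by fixpoint:
FOLLOW(S) := {$}
round 1:
  B→S b: FOLLOW(S) ⊇ FIRST(b) = {b}; new: +{b}
  S→B a a: FOLLOW(B) ⊇ FIRST(a) = {a}; new: +{a}
  S→b A: FOLLOW(A) ⊇ FOLLOW(S) ⊇ {$,b}; new: +{$,b}
  S: {$,b}  A: {$,b}  B: {a}
round 2: (stable)
  S: {$,b}  A: {$,b}  B: {a}

FOLLOW(B) = ["a"]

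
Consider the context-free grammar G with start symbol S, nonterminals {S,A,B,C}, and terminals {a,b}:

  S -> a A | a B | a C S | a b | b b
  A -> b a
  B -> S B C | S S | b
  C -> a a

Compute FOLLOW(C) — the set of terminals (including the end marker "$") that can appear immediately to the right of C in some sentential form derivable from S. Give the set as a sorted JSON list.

Compute FIRST by fixpoint:
[1]
  A via A→b a: +{b}
  B via B→b: +{b}
  C via C→a a: +{a}
  S via S→a A: +{a}
  S via S→b b: +{b}
  S: {a,b}  A: {b}  B: {b}  C: {a}
[2]
  B via B→S B C: +{a}
  S: {a,b}  A: {b}  B: {a,b}  C: {a}
[3] — fixpoint
  S: {a,b}  A: {b}  B: {a,b}  C: {a}

Compute FOLLOW by fixpoint:
initialize: $ ∈ FOLLOW(S)
iter 1:
  B→S B C: FOLLOW(S) ⊇ FIRST(B) = {a,b}; new: +{a,b}
  B→S B C: FOLLOW(B) ⊇ FIRST(C) = {a}; new: +{a}
  B→S B C: FOLLOW(C) ⊇ FOLLOW(B) ⊇ {a}; new: +{a}
  S→a A: FOLLOW(A) ⊇ FOLLOW(S) ⊇ {$,a,b}; new: +{$,a,b}
  S→a B: FOLLOW(B) ⊇ FOLLOW(S) ⊇ {$,a,b}; new: +{$,b}
  S→a C S: FOLLOW(C) ⊇ FIRST(S) = {a,b}; new: +{b}
  FOLLOW[S]={$,a,b}  FOLLOW[A]={$,a,b}  FOLLOW[B]={$,a,b}  FOLLOW[C]={a,b}
iter 2:
  B→S B C: FOLLOW(C) ⊇ FOLLOW(B) ⊇ {$,a,b}; new: +{$}
  FOLLOW[S]={$,a,b}  FOLLOW[A]={$,a,b}  FOLLOW[B]={$,a,b}  FOLLOW[C]={$,a,b}
iter 3: (no change)
  FOLLOW[S]={$,a,b}  FOLLOW[A]={$,a,b}  FOLLOW[B]={$,a,b}  FOLLOW[C]={$,a,b}

FOLLOW(C) = ["$", "a", "b"]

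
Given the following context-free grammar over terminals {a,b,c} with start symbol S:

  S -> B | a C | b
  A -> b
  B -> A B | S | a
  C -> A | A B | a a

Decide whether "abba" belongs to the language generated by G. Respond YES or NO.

CNF form of G:
  S -> A B | T0 C | a | b
  A -> b
  B -> A B | T0 C | a | b
  C -> A B | T0 T0 | b
  T0 -> a

CYK table (by increasing span):
  [0..0]={B,S,T0}  "a"  orig:{B,S}
  [1..1]={A,B,C,S}  "b"
  [2..2]={A,B,C,S}  "b"
  [3..3]={B,S,T0}  "a"  orig:{B,S}
  [0..1]={B,S}  "ab"
  [1..2]={B,C,S}  "bb"
  [2..3]={B,C,S}  "ba"
  [0..2]={B,S}  "abb"
  [1..3]={B,C,S}  "bba"
  [0..3]={B,S}  "abba"

S ∈ T[0,3] ⇒ YES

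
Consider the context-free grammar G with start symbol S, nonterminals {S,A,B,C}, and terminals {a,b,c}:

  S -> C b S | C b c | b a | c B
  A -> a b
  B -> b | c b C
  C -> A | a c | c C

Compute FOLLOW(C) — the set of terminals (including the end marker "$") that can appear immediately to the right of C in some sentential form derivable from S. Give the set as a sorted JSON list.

FIRST sets, iterate to fixpoint:
[1]
  A via A→a b: +{a}
  B via B→b: +{b}
  B via B→c b C: +{c}
  C via C→A: +{a}
  C via C→c C: +{c}
  S via S→C b S: +{a,c}
  S via S→b a: +{b}
  S: {a,b,c}  A: {a}  B: {b,c}  C: {a,c}
[2] done
  S: {a,b,c}  A: {a}  B: {b,c}  C: {a,c}

FOLLOW iteration:
seed FOLLOW(S) with $
pass 1:
  S→C b S: FOLLOW(C) ⊇ FIRST(b) = {b}; new: +{b}
  S→c B: FOLLOW(B) ⊇ FOLLOW(S) ⊇ {$}; new: +{$}
  FOLLOW[S]={$}  FOLLOW[A]={}  FOLLOW[B]={$}  FOLLOW[C]={b}
pass 2:
  B→c b C: FOLLOW(C) ⊇ FOLLOW(B) ⊇ {$}; new: +{$}
  C→A: FOLLOW(A) ⊇ FOLLOW(C) ⊇ {$,b}; new: +{$,b}
  FOLLOW[S]={$}  FOLLOW[A]={$,b}  FOLLOW[B]={$}  FOLLOW[C]={$,b}
pass 3: (no change)
  FOLLOW[S]={$}  FOLLOW[A]={$,b}  FOLLOW[B]={$}  FOLLOW[C]={$,b}

FOLLOW(C) = ["$", "b"]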